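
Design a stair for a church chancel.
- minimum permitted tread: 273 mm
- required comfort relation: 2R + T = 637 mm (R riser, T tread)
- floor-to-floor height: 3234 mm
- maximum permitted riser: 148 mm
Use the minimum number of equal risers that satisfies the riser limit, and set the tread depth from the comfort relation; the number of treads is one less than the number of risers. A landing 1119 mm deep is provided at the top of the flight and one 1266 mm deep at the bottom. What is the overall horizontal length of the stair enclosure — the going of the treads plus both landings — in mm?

3234 / 148 = 21.851 → round up to 22 risers.
Riser R = 3234 / 22 = 147 mm, within the 148 mm limit.
T = 637 − 2·147 = 343 mm, which satisfies the 273 mm minimum.
Treads = 22 − 1 = 21; going = 21 × 343 = 7203 mm.
Enclosure = 7203 + 1119 + 1266 = 9588 mm.

9588 mm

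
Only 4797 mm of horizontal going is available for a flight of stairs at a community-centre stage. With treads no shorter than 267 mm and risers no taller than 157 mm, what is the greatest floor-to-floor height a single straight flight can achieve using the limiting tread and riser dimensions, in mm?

Treads that fit: ⌊4797 / 267⌋ = 17.
Risers = treads + 1 = 18.
Maximum height = 18 × 157 = 2826 mm.

2826 mm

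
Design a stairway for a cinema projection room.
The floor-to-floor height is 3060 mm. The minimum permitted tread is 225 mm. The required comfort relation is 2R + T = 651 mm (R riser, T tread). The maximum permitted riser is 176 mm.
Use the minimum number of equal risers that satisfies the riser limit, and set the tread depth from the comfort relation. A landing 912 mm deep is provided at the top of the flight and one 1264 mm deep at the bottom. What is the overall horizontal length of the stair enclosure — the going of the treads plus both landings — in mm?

3060 / 176 = 17.386 → round up to 18 risers.
R = 3060 ÷ 18 = 170 mm.
From 2R + T = 651: T = 651 − 340 = 311 mm.
Going = (18 − 1) × 311 = 5287 mm.
Enclosure = 5287 + 912 + 1264 = 7463 mm.

7463 mm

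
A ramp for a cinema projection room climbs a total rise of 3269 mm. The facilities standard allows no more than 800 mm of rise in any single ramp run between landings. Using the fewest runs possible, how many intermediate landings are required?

4 intermediate landings

At most 800 each: 3269/800 = 4.09, giving 5 ramp runs.
5 runs are separated by 4 intermediate landings.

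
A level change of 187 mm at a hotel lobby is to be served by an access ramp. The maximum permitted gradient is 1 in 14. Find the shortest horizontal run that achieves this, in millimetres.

2618 mm

At 1:14 the run is 14 × 187 = 2618 mm.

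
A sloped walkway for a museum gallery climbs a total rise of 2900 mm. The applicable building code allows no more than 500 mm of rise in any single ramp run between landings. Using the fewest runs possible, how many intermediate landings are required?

5 intermediate landings

⌈2900/500⌉ = 6 ramp runs.
6 runs are separated by 5 intermediate landings.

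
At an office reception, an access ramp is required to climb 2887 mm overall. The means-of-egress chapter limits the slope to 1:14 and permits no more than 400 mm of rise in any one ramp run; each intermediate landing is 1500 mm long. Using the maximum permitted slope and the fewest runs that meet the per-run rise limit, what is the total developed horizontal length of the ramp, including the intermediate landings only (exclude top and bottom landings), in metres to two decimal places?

50.92 m

⌈2887/400⌉ = 8 ramp runs. That means 7 intermediate landings.
Horizontal run for 2887 mm of rise at 1:14 is 2887 × 14 = 40418 mm.
Intermediate landings: 7 × 1500 = 10500 mm.
Developed length = 40418 + 10500 = 50918 mm.
= 50.92 m.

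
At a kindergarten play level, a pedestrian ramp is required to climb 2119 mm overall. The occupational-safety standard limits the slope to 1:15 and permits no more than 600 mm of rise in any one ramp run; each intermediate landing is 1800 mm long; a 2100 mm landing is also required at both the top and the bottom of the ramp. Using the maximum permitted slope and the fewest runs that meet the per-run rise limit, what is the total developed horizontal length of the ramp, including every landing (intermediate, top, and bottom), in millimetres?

2119 / 600 = 3.53, so 4 ramp runs are needed. That means 3 intermediate landings.
Ramp run (horizontal) at 1:15: 2119 × 15 = 31785 mm.
3 intermediate landings contribute 3 × 1800 = 5400 mm.
Top and bottom landings: 2 × 2100 = 4200 mm.
Total = 31785 + 5400 + 4200 = 41385 mm.

41385 mm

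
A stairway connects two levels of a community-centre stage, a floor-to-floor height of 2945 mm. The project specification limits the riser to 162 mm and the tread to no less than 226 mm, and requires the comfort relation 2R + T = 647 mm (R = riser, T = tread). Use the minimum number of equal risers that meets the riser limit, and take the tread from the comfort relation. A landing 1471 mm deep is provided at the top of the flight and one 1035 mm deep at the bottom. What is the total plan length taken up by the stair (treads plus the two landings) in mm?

At most 162 each: 2945/162 = 18.18, giving 19 risers.
R = 2945 ÷ 19 = 155 mm.
T = 647 − 2·155 = 337 mm, which satisfies the 226 mm minimum.
Going = (19 − 1) × 337 = 6066 mm.
Enclosure = 6066 + 1471 + 1035 = 8572 mm.

8572 mm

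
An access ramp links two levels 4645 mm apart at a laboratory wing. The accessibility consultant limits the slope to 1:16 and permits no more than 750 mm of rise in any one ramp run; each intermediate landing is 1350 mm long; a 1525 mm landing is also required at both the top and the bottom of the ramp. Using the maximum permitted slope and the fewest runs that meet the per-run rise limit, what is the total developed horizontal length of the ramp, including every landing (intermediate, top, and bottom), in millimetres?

85470 mm

⌈4645/750⌉ = 7 ramp runs. That means 6 intermediate landings.
Horizontal run for 4645 mm of rise at 1:16 is 4645 × 16 = 74320 mm.
Intermediate landings: 6 × 1350 = 8100 mm.
Top and bottom landings: 2 × 1525 = 3050 mm.
Total = 74320 + 8100 + 3050 = 85470 mm.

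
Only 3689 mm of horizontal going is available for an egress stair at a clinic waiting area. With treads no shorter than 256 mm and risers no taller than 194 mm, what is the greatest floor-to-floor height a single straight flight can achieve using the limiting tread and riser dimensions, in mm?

Treads that fit: ⌊3689 / 256⌋ = 14.
Risers = treads + 1 = 15.
Maximum height = 15 × 194 = 2910 mm.

2910 mm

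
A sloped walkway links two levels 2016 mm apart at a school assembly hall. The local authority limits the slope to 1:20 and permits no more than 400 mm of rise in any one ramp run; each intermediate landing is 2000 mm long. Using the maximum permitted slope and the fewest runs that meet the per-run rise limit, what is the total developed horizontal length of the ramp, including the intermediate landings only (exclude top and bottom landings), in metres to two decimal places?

50.32 m

⌈2016/400⌉ = 6 ramp runs. That means 5 intermediate landings.
Ramp run (horizontal) at 1:20: 2016 × 20 = 40320 mm.
5 intermediate landings contribute 5 × 2000 = 10000 mm.
Total developed length = 40320 + 10000 = 50320 mm.
= 50.32 m.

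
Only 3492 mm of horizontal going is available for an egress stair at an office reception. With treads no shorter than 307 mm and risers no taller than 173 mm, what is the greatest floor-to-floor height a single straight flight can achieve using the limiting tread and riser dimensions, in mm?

Treads that fit: ⌊3492 / 307⌋ = 11.
Risers = treads + 1 = 12.
Maximum height = 12 × 173 = 2076 mm.

2076 mm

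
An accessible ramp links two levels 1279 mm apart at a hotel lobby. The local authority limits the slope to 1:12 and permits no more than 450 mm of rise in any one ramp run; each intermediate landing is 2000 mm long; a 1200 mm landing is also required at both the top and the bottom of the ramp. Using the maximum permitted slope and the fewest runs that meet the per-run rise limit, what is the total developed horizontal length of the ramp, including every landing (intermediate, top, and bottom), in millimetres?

21748 mm

⌈1279/450⌉ = 3 ramp runs. That means 2 intermediate landings.
Horizontal run for 1279 mm of rise at 1:12 is 1279 × 12 = 15348 mm.
2 intermediate landings contribute 2 × 2000 = 4000 mm.
Top and bottom landings: 2 × 1200 = 2400 mm.
Total = 15348 + 4000 + 2400 = 21748 mm.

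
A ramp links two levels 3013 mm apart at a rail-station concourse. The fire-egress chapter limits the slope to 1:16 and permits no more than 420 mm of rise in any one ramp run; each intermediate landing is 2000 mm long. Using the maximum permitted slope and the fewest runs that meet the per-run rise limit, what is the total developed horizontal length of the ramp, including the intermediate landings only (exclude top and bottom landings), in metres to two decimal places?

62.21 m

3013 / 420 = 7.17, so 8 ramp runs are needed. That means 7 intermediate landings.
Horizontal run for 3013 mm of rise at 1:16 is 3013 × 16 = 48208 mm.
7 intermediate landings contribute 7 × 2000 = 14000 mm.
Total developed length = 48208 + 14000 = 62208 mm.
= 62.21 m.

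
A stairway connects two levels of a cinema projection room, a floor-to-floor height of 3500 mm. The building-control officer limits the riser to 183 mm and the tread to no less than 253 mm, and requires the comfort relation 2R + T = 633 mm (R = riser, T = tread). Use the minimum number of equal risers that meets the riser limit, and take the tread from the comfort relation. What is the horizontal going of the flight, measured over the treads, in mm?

3500 / 183 = 19.126 → round up to 20 risers.
Each riser is 3500/20 = 175 mm (≤ 183 mm).
Tread T = 633 − 2 × 175 = 283 mm (≥ 253 mm).
Treads = 20 − 1 = 19; going = 19 × 283 = 5377 mm.

5377 mm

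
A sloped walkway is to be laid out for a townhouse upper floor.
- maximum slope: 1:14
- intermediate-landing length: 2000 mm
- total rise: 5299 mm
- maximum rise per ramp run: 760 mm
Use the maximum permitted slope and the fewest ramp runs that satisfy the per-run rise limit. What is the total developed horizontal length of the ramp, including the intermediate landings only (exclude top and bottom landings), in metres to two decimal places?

At most 760 each: 5299/760 = 6.97, giving 7 ramp runs. That means 6 intermediate landings.
Horizontal run for 5299 mm of rise at 1:14 is 5299 × 14 = 74186 mm.
Intermediate landings: 6 × 2000 = 12000 mm.
Developed length = 74186 + 12000 = 86186 mm.
= 86.19 m.

86.19 m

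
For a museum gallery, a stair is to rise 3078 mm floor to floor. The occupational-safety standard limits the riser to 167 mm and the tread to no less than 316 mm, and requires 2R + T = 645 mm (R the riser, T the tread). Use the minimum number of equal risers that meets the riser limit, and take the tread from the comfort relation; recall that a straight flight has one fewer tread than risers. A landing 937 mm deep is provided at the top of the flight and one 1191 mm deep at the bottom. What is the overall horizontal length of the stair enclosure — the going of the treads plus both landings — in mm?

7906 mm

At most 167 each: 3078/167 = 18.43, giving 19 risers.
Riser R = 3078 / 19 = 162 mm, within the 167 mm limit.
Tread T = 645 − 2 × 162 = 321 mm (≥ 316 mm).
Going = (19 − 1) × 321 = 5778 mm.
Add landings: 5778 + 937 + 1191 = 7906 mm.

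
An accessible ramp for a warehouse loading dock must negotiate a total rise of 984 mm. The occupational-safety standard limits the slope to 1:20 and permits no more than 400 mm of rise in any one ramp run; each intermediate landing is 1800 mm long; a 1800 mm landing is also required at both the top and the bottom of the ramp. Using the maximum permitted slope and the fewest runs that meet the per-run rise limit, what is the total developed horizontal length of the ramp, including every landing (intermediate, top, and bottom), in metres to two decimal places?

984 / 400 = 2.46, so 3 ramp runs are needed. That means 2 intermediate landings.
Horizontal run for 984 mm of rise at 1:20 is 984 × 20 = 19680 mm.
Intermediate landings: 2 × 1800 = 3600 mm.
Top and bottom landings: 2 × 1800 = 3600 mm.
Total = 19680 + 3600 + 3600 = 26880 mm.
= 26.88 m.

26.88 m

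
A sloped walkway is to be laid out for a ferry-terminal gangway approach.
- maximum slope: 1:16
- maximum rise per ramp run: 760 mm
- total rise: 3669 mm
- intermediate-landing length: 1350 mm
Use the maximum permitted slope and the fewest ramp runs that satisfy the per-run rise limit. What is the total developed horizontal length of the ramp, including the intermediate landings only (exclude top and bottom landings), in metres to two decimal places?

⌈3669/760⌉ = 5 ramp runs. That means 4 intermediate landings.
Ramp run (horizontal) at 1:16: 3669 × 16 = 58704 mm.
4 intermediate landings contribute 4 × 1350 = 5400 mm.
Developed length = 58704 + 5400 = 64104 mm.
= 64.10 m.

64.10 m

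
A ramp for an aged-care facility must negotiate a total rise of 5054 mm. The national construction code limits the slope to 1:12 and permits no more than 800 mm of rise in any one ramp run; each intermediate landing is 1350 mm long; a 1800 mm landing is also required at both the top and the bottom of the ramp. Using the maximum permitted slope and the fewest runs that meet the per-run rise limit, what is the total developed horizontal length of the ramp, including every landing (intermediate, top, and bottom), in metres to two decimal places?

5054 / 800 = 6.317 → round up to 7 ramp runs. That means 6 intermediate landings.
Ramp run (horizontal) at 1:12: 5054 × 12 = 60648 mm.
Intermediate landings: 6 × 1350 = 8100 mm.
Top and bottom landings: 2 × 1800 = 3600 mm.
Total = 60648 + 8100 + 3600 = 72348 mm.
= 72.35 m.

72.35 m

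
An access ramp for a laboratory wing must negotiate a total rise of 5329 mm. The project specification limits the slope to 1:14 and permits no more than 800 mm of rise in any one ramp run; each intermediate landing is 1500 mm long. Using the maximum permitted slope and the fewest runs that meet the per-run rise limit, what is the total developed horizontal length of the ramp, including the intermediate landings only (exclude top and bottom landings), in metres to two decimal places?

At most 800 each: 5329/800 = 6.66, giving 7 ramp runs. That means 6 intermediate landings.
Horizontal run for 5329 mm of rise at 1:14 is 5329 × 14 = 74606 mm.
Intermediate landings: 6 × 1500 = 9000 mm.
Developed length = 74606 + 9000 = 83606 mm.
= 83.61 m.

83.61 m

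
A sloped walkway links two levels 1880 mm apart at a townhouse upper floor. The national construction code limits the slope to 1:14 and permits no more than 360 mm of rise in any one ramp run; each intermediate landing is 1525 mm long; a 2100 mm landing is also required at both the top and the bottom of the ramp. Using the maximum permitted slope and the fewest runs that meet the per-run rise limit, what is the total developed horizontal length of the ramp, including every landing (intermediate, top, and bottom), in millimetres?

1880 / 360 = 5.22, so 6 ramp runs are needed. That means 5 intermediate landings.
Ramp run (horizontal) at 1:14: 1880 × 14 = 26320 mm.
Intermediate landings: 5 × 1525 = 7625 mm.
Top and bottom landings: 2 × 2100 = 4200 mm.
Total = 26320 + 7625 + 4200 = 38145 mm.

38145 mm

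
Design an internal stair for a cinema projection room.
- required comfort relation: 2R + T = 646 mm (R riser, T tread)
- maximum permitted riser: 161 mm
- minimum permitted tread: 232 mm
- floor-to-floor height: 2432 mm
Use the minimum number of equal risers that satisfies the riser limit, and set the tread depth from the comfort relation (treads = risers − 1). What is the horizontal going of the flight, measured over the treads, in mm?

2432 / 161 = 15.106 → round up to 16 risers.
R = 2432 ÷ 16 = 152 mm.
T = 646 − 2·152 = 342 mm, which satisfies the 232 mm minimum.
Going = (16 − 1) × 342 = 5130 mm.

5130 mm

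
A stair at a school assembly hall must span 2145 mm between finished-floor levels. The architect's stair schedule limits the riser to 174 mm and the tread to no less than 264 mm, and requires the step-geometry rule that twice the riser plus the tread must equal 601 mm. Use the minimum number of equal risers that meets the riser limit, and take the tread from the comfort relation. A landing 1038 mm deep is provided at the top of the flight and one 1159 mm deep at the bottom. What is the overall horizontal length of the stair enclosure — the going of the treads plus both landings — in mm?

2145 / 174 = 12.33, so 13 risers are needed.
Each riser is 2145/13 = 165 mm (≤ 174 mm).
From 2R + T = 601: T = 601 − 330 = 271 mm.
Treads = 13 − 1 = 12; going = 12 × 271 = 3252 mm.
Enclosure = 3252 + 1038 + 1159 = 5449 mm.

5449 mm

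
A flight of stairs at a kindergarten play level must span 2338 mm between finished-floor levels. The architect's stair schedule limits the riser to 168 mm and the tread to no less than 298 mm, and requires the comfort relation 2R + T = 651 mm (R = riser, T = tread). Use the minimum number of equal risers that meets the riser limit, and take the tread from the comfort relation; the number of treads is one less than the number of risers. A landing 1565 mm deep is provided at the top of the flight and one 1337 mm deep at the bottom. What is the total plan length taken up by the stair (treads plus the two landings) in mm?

7023 mm

2338 / 168 = 13.917 → round up to 14 risers.
R = 2338 ÷ 14 = 167 mm.
From 2R + T = 651: T = 651 − 334 = 317 mm.
14 risers give 13 treads; going = 13 × 317 = 4121 mm.
Add landings: 4121 + 1565 + 1337 = 7023 mm.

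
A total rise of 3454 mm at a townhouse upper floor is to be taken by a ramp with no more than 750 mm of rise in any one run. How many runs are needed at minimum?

At most 750 each: 3454/750 = 4.61, giving 5 ramp runs.

5 runs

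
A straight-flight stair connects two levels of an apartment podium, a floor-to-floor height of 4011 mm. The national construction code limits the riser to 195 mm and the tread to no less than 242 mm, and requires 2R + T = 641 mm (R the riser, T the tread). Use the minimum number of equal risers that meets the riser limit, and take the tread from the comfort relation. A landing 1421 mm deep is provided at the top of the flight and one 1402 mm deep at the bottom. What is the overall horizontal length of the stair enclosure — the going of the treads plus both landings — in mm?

8003 mm

⌈4011/195⌉ = 21 risers.
Riser R = 4011 / 21 = 191 mm, within the 195 mm limit.
Tread T = 641 − 2 × 191 = 259 mm (≥ 242 mm).
21 risers give 20 treads; going = 20 × 259 = 5180 mm.
Enclosure = 5180 + 1421 + 1402 = 8003 mm.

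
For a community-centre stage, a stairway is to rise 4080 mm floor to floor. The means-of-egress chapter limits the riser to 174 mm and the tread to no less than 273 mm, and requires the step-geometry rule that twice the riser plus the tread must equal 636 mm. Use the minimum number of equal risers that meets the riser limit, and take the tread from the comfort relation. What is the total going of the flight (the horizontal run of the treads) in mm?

6808 mm

4080 / 174 = 23.45, so 24 risers are needed.
Each riser is 4080/24 = 170 mm (≤ 174 mm).
T = 636 − 2·170 = 296 mm, which satisfies the 273 mm minimum.
24 risers give 23 treads; going = 23 × 296 = 6808 mm.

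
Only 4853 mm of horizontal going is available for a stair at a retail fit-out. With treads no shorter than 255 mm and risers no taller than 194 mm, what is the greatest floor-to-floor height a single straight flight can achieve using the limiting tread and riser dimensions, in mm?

4853 / 255 = 19.03, so 19 treads fit.
Risers = treads + 1 = 20.
Maximum height = 20 × 194 = 3880 mm.

3880 mm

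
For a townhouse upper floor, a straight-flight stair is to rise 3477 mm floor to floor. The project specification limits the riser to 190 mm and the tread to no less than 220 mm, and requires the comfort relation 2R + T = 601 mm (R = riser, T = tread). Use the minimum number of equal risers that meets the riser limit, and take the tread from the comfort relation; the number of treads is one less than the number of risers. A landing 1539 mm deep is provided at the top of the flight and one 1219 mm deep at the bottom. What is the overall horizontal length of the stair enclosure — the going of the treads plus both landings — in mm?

3477 / 190 = 18.300 → round up to 19 risers.
Each riser is 3477/19 = 183 mm (≤ 190 mm).
From 2R + T = 601: T = 601 − 366 = 235 mm.
19 risers give 18 treads; going = 18 × 235 = 4230 mm.
Enclosure = 4230 + 1539 + 1219 = 6988 mm.

6988 mm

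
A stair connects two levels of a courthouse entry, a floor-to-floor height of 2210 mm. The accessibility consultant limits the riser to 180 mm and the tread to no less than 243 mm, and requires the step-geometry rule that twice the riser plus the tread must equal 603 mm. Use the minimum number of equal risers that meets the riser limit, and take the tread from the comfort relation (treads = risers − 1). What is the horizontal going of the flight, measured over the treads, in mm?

At most 180 each: 2210/180 = 12.28, giving 13 risers.
Each riser is 2210/13 = 170 mm (≤ 180 mm).
From 2R + T = 603: T = 603 − 340 = 263 mm.
13 risers give 12 treads; going = 12 × 263 = 3156 mm.

3156 mm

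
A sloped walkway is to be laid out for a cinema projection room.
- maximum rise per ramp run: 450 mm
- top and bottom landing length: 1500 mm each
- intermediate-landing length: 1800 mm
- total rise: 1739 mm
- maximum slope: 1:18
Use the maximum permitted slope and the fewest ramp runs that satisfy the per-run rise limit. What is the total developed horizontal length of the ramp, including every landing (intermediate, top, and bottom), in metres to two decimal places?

1739 / 450 = 3.86, so 4 ramp runs are needed. That means 3 intermediate landings.
Horizontal run for 1739 mm of rise at 1:18 is 1739 × 18 = 31302 mm.
3 intermediate landings contribute 3 × 1800 = 5400 mm.
Top and bottom landings: 2 × 1500 = 3000 mm.
Total = 31302 + 5400 + 3000 = 39702 mm.
= 39.70 m.

39.70 m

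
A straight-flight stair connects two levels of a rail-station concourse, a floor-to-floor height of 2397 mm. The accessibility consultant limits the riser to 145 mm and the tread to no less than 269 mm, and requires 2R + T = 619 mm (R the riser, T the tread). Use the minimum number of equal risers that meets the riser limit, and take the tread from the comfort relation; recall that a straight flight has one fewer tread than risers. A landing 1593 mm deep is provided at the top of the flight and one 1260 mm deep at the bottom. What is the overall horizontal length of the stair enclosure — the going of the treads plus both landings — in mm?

8245 mm

⌈2397/145⌉ = 17 risers.
Riser R = 2397 / 17 = 141 mm, within the 145 mm limit.
Tread T = 619 − 2 × 141 = 337 mm (≥ 269 mm).
Going = (17 − 1) × 337 = 5392 mm.
Enclosure = 5392 + 1593 + 1260 = 8245 mm.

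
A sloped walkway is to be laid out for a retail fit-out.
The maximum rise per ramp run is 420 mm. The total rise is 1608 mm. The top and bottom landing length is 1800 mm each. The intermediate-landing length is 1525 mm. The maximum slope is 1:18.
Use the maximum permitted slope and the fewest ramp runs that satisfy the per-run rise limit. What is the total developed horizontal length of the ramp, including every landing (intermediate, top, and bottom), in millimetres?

1608 / 420 = 3.83, so 4 ramp runs are needed. That means 3 intermediate landings.
Ramp run (horizontal) at 1:18: 1608 × 18 = 28944 mm.
3 intermediate landings contribute 3 × 1525 = 4575 mm.
Top and bottom landings: 2 × 1800 = 3600 mm.
Total = 28944 + 4575 + 3600 = 37119 mm.

37119 mm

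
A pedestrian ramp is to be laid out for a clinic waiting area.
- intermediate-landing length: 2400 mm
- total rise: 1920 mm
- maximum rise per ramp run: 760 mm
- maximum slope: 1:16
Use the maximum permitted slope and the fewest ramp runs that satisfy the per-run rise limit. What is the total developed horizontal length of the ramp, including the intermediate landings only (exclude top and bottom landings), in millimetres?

35520 mm

At most 760 each: 1920/760 = 2.53, giving 3 ramp runs. That means 2 intermediate landings.
Horizontal run for 1920 mm of rise at 1:16 is 1920 × 16 = 30720 mm.
2 intermediate landings contribute 2 × 2400 = 4800 mm.
Total developed length = 30720 + 4800 = 35520 mm.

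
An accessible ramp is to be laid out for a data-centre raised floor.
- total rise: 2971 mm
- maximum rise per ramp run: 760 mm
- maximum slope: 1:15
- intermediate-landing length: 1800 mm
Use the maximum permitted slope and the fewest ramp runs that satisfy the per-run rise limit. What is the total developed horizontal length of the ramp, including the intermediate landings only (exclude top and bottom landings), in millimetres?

2971 / 760 = 3.91, so 4 ramp runs are needed. That means 3 intermediate landings.
Horizontal run for 2971 mm of rise at 1:15 is 2971 × 15 = 44565 mm.
3 intermediate landings contribute 3 × 1800 = 5400 mm.
Developed length = 44565 + 5400 = 49965 mm.

49965 mm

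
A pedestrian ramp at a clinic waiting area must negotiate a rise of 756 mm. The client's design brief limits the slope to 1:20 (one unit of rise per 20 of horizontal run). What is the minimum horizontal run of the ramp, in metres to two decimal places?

At 1:20 the run is 20 × 756 = 15120 mm.
15120 mm = 15.12 m.

15.12 m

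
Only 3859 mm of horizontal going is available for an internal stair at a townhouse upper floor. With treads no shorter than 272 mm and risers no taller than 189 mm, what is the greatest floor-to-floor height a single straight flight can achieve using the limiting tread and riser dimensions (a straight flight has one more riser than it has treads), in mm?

2835 mm

Treads that fit: ⌊3859 / 272⌋ = 14.
Risers = treads + 1 = 15.
Maximum height = 15 × 189 = 2835 mm.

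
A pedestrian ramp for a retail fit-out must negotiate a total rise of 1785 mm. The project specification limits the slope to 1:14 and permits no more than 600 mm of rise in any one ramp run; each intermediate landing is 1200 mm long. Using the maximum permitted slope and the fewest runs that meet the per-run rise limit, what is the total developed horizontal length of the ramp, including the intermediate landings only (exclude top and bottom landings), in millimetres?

At most 600 each: 1785/600 = 2.98, giving 3 ramp runs. That means 2 intermediate landings.
Horizontal run for 1785 mm of rise at 1:14 is 1785 × 14 = 24990 mm.
Intermediate landings: 2 × 1200 = 2400 mm.
Total developed length = 24990 + 2400 = 27390 mm.

27390 mm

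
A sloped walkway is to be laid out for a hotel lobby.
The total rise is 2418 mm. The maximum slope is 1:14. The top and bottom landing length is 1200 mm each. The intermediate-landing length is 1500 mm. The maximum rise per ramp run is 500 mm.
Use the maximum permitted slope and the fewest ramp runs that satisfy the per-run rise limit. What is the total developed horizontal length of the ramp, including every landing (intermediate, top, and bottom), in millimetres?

42252 mm

2418 / 500 = 4.84, so 5 ramp runs are needed. That means 4 intermediate landings.
Horizontal run for 2418 mm of rise at 1:14 is 2418 × 14 = 33852 mm.
4 intermediate landings contribute 4 × 1500 = 6000 mm.
Top and bottom landings: 2 × 1200 = 2400 mm.
Total = 33852 + 6000 + 2400 = 42252 mm.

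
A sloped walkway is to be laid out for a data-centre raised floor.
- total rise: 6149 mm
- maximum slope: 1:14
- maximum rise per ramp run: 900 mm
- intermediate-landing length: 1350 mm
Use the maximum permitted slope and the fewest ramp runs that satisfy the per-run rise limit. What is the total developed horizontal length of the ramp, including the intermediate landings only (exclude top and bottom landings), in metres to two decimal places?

94.19 m

6149 / 900 = 6.832 → round up to 7 ramp runs. That means 6 intermediate landings.
Horizontal run for 6149 mm of rise at 1:14 is 6149 × 14 = 86086 mm.
Intermediate landings: 6 × 1350 = 8100 mm.
Developed length = 86086 + 8100 = 94186 mm.
= 94.19 m.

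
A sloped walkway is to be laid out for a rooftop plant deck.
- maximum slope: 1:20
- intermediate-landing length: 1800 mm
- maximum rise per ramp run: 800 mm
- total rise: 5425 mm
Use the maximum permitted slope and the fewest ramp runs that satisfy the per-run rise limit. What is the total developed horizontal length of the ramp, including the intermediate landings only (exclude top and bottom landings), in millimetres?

At most 800 each: 5425/800 = 6.78, giving 7 ramp runs. That means 6 intermediate landings.
Ramp run (horizontal) at 1:20: 5425 × 20 = 108500 mm.
Intermediate landings: 6 × 1800 = 10800 mm.
Developed length = 108500 + 10800 = 119300 mm.

119300 mm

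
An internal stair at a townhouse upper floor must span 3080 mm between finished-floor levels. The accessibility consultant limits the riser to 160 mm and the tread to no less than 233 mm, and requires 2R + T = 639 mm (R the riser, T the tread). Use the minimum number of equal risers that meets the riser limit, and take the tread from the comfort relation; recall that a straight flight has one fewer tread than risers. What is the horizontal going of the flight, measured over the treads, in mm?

6289 mm

At most 160 each: 3080/160 = 19.25, giving 20 risers.
Each riser is 3080/20 = 154 mm (≤ 160 mm).
From 2R + T = 639: T = 639 − 308 = 331 mm.
20 risers give 19 treads; going = 19 × 331 = 6289 mm.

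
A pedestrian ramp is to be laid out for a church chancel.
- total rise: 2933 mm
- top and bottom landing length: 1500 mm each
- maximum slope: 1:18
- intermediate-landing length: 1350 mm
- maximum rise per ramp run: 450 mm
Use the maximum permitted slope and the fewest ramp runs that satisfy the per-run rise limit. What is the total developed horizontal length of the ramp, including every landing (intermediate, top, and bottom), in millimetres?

At most 450 each: 2933/450 = 6.52, giving 7 ramp runs. That means 6 intermediate landings.
Ramp run (horizontal) at 1:18: 2933 × 18 = 52794 mm.
6 intermediate landings contribute 6 × 1350 = 8100 mm.
Top and bottom landings: 2 × 1500 = 3000 mm.
Total = 52794 + 8100 + 3000 = 63894 mm.

63894 mm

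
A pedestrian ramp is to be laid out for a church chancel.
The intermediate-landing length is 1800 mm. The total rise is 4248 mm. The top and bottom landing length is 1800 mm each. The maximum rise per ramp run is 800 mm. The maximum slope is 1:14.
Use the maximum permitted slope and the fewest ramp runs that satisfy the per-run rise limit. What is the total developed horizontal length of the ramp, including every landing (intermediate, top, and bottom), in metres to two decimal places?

72.07 m

4248 / 800 = 5.31, so 6 ramp runs are needed. That means 5 intermediate landings.
Ramp run (horizontal) at 1:14: 4248 × 14 = 59472 mm.
5 intermediate landings contribute 5 × 1800 = 9000 mm.
Top and bottom landings: 2 × 1800 = 3600 mm.
Total = 59472 + 9000 + 3600 = 72072 mm.
= 72.07 m.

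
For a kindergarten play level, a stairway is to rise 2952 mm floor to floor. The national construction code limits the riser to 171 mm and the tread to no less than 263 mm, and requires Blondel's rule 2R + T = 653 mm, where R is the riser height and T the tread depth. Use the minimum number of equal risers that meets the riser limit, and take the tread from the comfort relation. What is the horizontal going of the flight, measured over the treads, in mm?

At most 171 each: 2952/171 = 17.26, giving 18 risers.
R = 2952 ÷ 18 = 164 mm.
Tread T = 653 − 2 × 164 = 325 mm (≥ 263 mm).
Treads = 18 − 1 = 17; going = 17 × 325 = 5525 mm.

5525 mm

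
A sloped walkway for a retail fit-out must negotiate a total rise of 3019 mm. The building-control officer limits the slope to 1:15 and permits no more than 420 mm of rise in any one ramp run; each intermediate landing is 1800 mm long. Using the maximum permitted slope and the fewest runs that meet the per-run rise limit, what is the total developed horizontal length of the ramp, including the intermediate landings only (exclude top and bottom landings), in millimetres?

3019 / 420 = 7.188 → round up to 8 ramp runs. That means 7 intermediate landings.
Horizontal run for 3019 mm of rise at 1:15 is 3019 × 15 = 45285 mm.
Intermediate landings: 7 × 1800 = 12600 mm.
Developed length = 45285 + 12600 = 57885 mm.

57885 mm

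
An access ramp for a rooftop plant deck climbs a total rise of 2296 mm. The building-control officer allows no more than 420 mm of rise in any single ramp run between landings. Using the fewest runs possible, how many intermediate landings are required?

At most 420 each: 2296/420 = 5.47, giving 6 ramp runs.
6 runs are separated by 5 intermediate landings.

5 intermediate landings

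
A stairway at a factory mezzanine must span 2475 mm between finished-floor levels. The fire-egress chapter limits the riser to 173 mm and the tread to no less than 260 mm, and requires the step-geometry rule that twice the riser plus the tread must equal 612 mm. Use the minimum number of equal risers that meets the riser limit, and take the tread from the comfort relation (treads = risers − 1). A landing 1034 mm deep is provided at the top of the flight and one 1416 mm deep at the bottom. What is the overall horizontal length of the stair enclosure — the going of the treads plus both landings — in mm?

At most 173 each: 2475/173 = 14.31, giving 15 risers.
Riser R = 2475 / 15 = 165 mm, within the 173 mm limit.
From 2R + T = 612: T = 612 − 330 = 282 mm.
Going = (15 − 1) × 282 = 3948 mm.
Enclosure = 3948 + 1034 + 1416 = 6398 mm.

6398 mm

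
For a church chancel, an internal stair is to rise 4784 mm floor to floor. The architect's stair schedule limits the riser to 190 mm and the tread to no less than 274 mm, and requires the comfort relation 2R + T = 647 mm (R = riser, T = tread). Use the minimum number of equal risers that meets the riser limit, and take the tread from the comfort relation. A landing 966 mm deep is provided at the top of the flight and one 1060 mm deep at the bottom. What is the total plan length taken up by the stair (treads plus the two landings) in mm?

4784 / 190 = 25.179 → round up to 26 risers.
Each riser is 4784/26 = 184 mm (≤ 190 mm).
From 2R + T = 647: T = 647 − 368 = 279 mm.
Going = (26 − 1) × 279 = 6975 mm.
Add landings: 6975 + 966 + 1060 = 9001 mm.

9001 mm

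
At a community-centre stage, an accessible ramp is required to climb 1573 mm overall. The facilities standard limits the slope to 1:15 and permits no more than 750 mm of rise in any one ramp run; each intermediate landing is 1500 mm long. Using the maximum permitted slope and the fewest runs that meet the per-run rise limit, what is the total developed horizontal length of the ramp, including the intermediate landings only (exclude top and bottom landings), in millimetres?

26595 mm

1573 / 750 = 2.10, so 3 ramp runs are needed. That means 2 intermediate landings.
Ramp run (horizontal) at 1:15: 1573 × 15 = 23595 mm.
Intermediate landings: 2 × 1500 = 3000 mm.
Total developed length = 23595 + 3000 = 26595 mm.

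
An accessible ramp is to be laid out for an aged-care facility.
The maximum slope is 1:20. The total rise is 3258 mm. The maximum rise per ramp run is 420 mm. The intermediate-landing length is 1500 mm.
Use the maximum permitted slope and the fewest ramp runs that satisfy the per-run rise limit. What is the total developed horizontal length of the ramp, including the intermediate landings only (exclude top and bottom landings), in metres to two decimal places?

75.66 m

3258 / 420 = 7.757 → round up to 8 ramp runs. That means 7 intermediate landings.
Ramp run (horizontal) at 1:20: 3258 × 20 = 65160 mm.
7 intermediate landings contribute 7 × 1500 = 10500 mm.
Total developed length = 65160 + 10500 = 75660 mm.
= 75.66 m.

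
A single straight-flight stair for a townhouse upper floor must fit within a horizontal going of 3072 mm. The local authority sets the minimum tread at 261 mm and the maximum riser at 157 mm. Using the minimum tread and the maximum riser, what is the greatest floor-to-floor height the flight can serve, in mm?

3072 / 261 = 11.77, so 11 treads fit.
Risers = treads + 1 = 12.
Maximum height = 12 × 157 = 1884 mm.

1884 mm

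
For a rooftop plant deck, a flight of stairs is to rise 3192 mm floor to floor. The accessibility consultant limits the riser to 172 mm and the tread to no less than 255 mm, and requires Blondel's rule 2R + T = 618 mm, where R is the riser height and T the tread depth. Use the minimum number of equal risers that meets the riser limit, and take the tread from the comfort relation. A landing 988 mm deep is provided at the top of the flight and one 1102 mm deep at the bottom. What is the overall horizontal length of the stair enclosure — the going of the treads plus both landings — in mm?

7166 mm

At most 172 each: 3192/172 = 18.56, giving 19 risers.
Riser R = 3192 / 19 = 168 mm, within the 172 mm limit.
T = 618 − 2·168 = 282 mm, which satisfies the 255 mm minimum.
Treads = 19 − 1 = 18; going = 18 × 282 = 5076 mm.
Enclosure = 5076 + 988 + 1102 = 7166 mm.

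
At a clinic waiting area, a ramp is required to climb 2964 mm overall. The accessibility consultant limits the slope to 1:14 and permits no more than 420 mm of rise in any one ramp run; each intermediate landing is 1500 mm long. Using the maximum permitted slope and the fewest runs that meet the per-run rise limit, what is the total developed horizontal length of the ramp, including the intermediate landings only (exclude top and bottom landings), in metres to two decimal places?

52.00 m

2964 / 420 = 7.06, so 8 ramp runs are needed. That means 7 intermediate landings.
Ramp run (horizontal) at 1:14: 2964 × 14 = 41496 mm.
7 intermediate landings contribute 7 × 1500 = 10500 mm.
Developed length = 41496 + 10500 = 51996 mm.
= 52.00 m.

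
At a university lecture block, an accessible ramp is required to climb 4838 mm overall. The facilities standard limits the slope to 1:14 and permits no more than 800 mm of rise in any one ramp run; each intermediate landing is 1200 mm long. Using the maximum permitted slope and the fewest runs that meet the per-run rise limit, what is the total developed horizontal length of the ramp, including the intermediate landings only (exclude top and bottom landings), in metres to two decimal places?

74.93 m

4838 / 800 = 6.048 → round up to 7 ramp runs. That means 6 intermediate landings.
Ramp run (horizontal) at 1:14: 4838 × 14 = 67732 mm.
Intermediate landings: 6 × 1200 = 7200 mm.
Total developed length = 67732 + 7200 = 74932 mm.
= 74.93 m.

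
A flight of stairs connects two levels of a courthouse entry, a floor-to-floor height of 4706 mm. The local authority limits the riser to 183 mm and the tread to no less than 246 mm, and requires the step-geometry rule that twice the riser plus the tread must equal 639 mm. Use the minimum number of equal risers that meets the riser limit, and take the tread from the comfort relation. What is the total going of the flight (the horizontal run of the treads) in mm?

6925 mm

4706 / 183 = 25.716 → round up to 26 risers.
R = 4706 ÷ 26 = 181 mm.
Tread T = 639 − 2 × 181 = 277 mm (≥ 246 mm).
Treads = 26 − 1 = 25; going = 25 × 277 = 6925 mm.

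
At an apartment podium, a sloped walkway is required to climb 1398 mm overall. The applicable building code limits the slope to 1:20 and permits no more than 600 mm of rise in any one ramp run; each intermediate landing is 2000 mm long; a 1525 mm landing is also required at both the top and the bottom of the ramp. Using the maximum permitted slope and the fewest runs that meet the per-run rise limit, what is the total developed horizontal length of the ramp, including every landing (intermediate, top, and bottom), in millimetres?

35010 mm

1398 / 600 = 2.330 → round up to 3 ramp runs. That means 2 intermediate landings.
Horizontal run for 1398 mm of rise at 1:20 is 1398 × 20 = 27960 mm.
2 intermediate landings contribute 2 × 2000 = 4000 mm.
Top and bottom landings: 2 × 1525 = 3050 mm.
Total = 27960 + 4000 + 3050 = 35010 mm.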